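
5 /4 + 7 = 33 /4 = 8.25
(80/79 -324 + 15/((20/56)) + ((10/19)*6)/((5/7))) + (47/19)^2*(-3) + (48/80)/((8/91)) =-328651393/1140760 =-288.10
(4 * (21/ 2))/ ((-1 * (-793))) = 42/ 793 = 0.05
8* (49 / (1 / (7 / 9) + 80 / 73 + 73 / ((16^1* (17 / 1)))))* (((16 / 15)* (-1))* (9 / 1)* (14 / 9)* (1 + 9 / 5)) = -170864533504 / 27624525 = -6185.25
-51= -51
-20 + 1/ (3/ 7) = -53/ 3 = -17.67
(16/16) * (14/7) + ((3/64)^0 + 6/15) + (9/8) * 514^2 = 2972239/10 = 297223.90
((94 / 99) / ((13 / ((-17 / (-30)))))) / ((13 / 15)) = 799 / 16731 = 0.05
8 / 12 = 2 / 3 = 0.67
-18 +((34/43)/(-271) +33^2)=1071.00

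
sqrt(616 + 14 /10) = 21 *sqrt(35) /5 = 24.85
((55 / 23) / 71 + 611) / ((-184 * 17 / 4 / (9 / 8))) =-4490181 / 5108024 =-0.88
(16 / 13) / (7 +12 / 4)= 8 / 65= 0.12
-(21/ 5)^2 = -441/ 25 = -17.64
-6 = -6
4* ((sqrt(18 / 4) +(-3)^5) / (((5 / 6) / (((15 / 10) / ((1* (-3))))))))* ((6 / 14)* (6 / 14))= 106.18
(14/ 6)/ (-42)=-0.06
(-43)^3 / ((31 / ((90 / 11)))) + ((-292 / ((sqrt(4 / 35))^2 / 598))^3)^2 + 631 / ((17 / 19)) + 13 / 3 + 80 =221246844750283124976718207650508199794258 / 17391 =12721916206674896496849990000000000000.00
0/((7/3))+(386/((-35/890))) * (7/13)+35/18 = -1236289/234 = -5283.29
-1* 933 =-933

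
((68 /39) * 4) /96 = 17 /234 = 0.07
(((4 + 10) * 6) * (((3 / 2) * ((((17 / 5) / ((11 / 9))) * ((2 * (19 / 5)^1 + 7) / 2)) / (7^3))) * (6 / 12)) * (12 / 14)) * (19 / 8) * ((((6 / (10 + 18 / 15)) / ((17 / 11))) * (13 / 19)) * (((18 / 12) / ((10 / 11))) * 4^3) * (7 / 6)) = 7610031 / 34300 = 221.87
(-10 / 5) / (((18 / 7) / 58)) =-406 / 9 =-45.11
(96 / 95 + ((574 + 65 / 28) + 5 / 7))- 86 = 1308843 / 2660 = 492.05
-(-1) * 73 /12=73 /12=6.08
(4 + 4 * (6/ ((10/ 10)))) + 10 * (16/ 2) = 108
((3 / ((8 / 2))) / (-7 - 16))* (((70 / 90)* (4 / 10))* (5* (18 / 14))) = -3 / 46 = -0.07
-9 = -9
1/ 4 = 0.25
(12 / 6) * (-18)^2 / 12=54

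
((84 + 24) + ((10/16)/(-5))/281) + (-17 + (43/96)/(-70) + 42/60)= 173146021/1888320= 91.69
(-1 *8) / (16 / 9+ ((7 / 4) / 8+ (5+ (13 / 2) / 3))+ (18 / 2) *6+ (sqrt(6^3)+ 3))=-43902720 / 345177121+ 3981312 *sqrt(6) / 345177121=-0.10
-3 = -3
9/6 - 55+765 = 1423/2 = 711.50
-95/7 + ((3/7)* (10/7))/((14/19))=-4370/343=-12.74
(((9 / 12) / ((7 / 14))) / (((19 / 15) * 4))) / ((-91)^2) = 45 / 1258712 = 0.00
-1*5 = -5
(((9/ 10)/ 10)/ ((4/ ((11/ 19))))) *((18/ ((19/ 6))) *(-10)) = -2673/ 3610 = -0.74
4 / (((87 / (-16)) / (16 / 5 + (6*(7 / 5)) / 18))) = -704 / 261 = -2.70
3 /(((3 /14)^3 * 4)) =686 /9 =76.22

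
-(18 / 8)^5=-59049 / 1024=-57.67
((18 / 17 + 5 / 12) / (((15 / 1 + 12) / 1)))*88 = 6622 / 1377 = 4.81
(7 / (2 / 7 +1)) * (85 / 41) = 11.29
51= 51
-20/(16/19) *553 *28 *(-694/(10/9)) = 229693527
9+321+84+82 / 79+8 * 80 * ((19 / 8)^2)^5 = 2422046217510499 / 662700032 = 3654815.30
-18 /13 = -1.38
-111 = -111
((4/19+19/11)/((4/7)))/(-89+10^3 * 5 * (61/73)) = 0.00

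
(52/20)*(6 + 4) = 26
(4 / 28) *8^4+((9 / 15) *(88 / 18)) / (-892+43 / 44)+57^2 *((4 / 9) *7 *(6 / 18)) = 16278686548 / 4116525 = 3954.47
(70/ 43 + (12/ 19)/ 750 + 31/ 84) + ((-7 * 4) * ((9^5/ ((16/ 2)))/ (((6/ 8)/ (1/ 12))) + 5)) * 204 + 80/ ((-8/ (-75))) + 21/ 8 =-80849949834677/ 17157000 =-4712359.38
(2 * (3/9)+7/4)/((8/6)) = 29/16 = 1.81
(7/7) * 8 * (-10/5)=-16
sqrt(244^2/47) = 35.59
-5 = -5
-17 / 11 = -1.55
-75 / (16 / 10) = -46.88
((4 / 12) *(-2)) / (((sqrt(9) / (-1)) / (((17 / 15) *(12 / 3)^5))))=34816 / 135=257.90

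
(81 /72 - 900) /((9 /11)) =-8789 /8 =-1098.62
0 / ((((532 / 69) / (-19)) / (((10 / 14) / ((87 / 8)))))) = 0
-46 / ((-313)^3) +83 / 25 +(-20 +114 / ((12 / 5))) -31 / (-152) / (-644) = 2312760543740113 / 75041667618400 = 30.82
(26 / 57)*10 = 260 / 57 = 4.56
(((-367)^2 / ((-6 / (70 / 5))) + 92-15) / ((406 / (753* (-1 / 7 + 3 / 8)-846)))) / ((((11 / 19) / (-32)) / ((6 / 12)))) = -2914090496 / 203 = -14355125.60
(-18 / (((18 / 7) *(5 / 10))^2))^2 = 9604 / 81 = 118.57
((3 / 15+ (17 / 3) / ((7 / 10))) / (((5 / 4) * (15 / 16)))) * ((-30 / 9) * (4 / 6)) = -222976 / 14175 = -15.73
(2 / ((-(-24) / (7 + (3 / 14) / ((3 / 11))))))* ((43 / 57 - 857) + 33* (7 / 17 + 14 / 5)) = -396214673 / 813960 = -486.77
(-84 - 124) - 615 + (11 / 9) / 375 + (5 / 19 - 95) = -58849666 / 64125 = -917.73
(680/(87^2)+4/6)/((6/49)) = 140287/22707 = 6.18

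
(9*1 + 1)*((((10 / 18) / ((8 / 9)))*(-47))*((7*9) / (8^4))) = -74025 / 16384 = -4.52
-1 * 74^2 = -5476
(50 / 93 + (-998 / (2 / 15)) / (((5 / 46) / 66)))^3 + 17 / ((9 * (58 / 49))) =-4379730501203499194973578419 / 46652706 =-93879452591742463877.09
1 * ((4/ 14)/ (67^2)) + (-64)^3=-8237350910/ 31423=-262144.00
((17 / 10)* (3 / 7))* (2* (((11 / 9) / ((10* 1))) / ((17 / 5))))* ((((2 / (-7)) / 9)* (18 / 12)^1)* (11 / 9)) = -121 / 39690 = -0.00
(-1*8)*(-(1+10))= 88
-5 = -5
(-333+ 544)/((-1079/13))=-211/83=-2.54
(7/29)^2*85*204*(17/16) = 3611055/3364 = 1073.44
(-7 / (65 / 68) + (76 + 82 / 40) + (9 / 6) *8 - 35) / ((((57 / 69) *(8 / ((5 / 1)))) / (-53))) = -15126571 / 7904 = -1913.79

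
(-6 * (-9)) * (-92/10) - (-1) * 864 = 1836/5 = 367.20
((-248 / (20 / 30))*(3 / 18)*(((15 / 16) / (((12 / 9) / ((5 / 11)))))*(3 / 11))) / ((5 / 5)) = -20925 / 3872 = -5.40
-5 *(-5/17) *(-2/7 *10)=-500/119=-4.20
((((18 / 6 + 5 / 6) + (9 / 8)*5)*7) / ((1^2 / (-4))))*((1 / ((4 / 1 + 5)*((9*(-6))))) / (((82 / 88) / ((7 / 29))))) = 122353 / 866781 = 0.14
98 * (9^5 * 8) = 46294416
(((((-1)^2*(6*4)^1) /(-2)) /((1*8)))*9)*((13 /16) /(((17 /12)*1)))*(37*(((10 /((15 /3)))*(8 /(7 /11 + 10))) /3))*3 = -7326 /17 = -430.94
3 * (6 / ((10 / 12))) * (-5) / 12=-9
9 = 9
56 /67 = 0.84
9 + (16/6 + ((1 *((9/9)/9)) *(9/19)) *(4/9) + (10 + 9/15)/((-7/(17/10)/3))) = 3.97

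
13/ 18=0.72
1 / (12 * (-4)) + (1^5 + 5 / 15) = 21 / 16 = 1.31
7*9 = 63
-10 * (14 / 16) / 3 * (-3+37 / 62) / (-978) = -5215 / 727632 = -0.01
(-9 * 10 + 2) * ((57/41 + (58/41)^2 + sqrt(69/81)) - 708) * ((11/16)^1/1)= 143318087/3362 - 121 * sqrt(69)/18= 42572.98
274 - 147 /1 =127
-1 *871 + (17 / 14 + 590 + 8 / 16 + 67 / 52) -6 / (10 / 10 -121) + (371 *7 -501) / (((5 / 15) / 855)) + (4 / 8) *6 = 2446064099 / 455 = 5375965.05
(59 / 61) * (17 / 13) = 1003 / 793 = 1.26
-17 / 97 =-0.18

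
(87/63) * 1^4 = 29/21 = 1.38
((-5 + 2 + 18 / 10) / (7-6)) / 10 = -3 / 25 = -0.12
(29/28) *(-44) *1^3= -319/7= -45.57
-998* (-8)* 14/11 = 111776/11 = 10161.45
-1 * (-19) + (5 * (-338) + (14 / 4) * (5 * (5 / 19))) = -63323 / 38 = -1666.39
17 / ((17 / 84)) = 84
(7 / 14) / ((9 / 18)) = 1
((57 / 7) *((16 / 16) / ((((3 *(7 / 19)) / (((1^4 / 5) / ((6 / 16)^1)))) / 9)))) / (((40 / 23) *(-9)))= -8303 / 3675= -2.26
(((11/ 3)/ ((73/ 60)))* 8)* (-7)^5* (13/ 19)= -384544160/ 1387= -277248.85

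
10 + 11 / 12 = 131 / 12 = 10.92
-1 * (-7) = 7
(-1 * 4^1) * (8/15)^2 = -256/225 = -1.14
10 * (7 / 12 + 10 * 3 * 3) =5435 / 6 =905.83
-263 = -263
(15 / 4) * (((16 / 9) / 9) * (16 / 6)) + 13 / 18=437 / 162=2.70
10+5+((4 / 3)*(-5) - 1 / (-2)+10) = 113 / 6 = 18.83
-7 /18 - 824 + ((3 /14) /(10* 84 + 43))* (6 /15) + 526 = -165990701 /556290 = -298.39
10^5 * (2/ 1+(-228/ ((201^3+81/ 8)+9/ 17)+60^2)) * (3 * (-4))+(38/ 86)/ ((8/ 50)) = -424326425474173275/ 98169172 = -4322399963.55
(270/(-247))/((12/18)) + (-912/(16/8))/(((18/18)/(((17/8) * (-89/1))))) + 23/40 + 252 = 854540321/9880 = 86491.94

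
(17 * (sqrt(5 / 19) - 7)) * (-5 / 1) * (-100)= -55139.59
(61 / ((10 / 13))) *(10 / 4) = 793 / 4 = 198.25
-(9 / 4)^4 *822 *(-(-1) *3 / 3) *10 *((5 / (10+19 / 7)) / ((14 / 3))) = -17753.06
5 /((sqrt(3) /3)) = 5 * sqrt(3) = 8.66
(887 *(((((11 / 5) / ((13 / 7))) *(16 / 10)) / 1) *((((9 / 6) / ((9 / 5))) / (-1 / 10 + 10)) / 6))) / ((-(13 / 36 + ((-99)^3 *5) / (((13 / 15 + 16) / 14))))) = 2284912 / 390113088417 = 0.00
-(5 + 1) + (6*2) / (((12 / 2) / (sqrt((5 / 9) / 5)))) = -16 / 3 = -5.33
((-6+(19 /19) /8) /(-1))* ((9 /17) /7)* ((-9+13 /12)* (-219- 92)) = 4165845 /3808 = 1093.97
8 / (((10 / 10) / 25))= 200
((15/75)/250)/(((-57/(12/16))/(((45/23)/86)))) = -9/37582000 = -0.00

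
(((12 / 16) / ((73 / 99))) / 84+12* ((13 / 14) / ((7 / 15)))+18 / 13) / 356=18804465 / 264869696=0.07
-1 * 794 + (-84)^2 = 6262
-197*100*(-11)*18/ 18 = 216700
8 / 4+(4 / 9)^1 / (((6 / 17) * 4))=125 / 54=2.31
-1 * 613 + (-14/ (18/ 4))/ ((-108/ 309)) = -48932/ 81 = -604.10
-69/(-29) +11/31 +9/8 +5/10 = 4.36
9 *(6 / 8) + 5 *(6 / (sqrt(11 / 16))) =27 / 4 + 120 *sqrt(11) / 11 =42.93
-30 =-30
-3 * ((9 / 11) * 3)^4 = -1594323 / 14641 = -108.89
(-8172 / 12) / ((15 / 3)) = -681 / 5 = -136.20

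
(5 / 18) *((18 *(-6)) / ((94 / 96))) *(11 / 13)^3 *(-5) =9583200 / 103259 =92.81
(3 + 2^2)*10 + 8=78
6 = 6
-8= -8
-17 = -17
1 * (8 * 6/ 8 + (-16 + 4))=-6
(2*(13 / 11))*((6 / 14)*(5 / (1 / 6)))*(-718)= -1680120 / 77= -21819.74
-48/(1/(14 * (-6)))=4032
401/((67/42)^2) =707364/4489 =157.58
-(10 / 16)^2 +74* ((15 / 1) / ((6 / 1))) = 11815 / 64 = 184.61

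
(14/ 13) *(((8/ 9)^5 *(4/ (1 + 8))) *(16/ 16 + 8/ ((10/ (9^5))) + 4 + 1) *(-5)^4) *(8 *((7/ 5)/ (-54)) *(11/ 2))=-556294969753600/ 62178597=-8946727.60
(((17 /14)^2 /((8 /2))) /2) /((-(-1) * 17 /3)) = 51 /1568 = 0.03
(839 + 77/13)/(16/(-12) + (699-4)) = 32952/27053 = 1.22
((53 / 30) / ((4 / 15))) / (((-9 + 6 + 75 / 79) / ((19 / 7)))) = -79553 / 9072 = -8.77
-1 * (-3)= 3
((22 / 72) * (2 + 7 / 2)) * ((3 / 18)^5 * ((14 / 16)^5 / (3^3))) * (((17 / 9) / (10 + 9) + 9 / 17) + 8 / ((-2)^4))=13346825261 / 2879900444786688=0.00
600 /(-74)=-300 /37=-8.11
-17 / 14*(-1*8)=68 / 7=9.71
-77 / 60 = -1.28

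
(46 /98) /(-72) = -0.01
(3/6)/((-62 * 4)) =-1/496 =-0.00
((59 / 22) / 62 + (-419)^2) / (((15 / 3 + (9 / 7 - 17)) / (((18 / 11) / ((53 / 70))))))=-35413.34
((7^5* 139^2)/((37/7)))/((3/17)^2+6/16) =5255398712648/34743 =151264965.97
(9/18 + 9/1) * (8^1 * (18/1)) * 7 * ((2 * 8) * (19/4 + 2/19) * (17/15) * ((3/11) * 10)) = 25292736/11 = 2299339.64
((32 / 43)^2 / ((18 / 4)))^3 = 8589934592 / 4608273662721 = 0.00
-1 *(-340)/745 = 68/149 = 0.46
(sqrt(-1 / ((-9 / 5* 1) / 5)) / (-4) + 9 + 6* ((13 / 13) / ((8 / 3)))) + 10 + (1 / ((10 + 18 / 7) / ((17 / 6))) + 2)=12175 / 528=23.06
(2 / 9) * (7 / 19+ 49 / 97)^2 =5184200 / 30569841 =0.17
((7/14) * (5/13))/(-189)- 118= -579857/4914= -118.00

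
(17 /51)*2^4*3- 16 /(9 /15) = -10.67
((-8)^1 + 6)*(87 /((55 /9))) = -1566 /55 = -28.47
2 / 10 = 1 / 5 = 0.20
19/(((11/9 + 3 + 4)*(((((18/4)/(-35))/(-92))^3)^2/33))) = 7454722723301066752000000/728271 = 10236193289724658474.66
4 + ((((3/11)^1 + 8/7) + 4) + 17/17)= 802/77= 10.42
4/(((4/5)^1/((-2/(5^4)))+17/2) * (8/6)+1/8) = -32/2575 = -0.01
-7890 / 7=-1127.14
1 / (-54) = -1 / 54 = -0.02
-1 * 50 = -50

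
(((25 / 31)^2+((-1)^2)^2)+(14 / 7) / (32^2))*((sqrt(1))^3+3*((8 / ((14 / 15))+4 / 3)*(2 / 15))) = 423569353 / 51663360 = 8.20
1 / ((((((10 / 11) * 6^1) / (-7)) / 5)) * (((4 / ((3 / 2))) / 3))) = -231 / 32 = -7.22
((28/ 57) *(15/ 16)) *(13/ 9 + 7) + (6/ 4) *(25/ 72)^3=983305/ 248832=3.95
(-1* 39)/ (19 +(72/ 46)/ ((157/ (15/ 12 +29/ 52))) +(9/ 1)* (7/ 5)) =-1.23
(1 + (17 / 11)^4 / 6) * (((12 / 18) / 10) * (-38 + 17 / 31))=-22106343 / 4538710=-4.87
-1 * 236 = -236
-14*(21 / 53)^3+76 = 11184998 / 148877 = 75.13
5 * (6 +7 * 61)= 2165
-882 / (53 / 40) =-35280 / 53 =-665.66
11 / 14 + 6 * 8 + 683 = 10245 / 14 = 731.79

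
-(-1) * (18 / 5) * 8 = 28.80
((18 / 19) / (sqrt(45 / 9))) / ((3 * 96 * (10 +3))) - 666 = -666.00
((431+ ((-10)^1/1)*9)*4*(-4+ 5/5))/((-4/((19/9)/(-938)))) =-6479/2814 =-2.30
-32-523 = -555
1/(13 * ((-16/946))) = -473/104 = -4.55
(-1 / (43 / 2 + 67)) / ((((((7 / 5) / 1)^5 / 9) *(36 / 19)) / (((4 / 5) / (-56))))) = 11875 / 83295492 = 0.00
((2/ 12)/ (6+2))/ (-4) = -1/ 192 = -0.01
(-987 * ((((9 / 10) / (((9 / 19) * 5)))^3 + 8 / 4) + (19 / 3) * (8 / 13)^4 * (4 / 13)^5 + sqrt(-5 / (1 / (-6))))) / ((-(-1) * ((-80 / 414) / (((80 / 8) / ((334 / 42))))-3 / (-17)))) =-72938313 * sqrt(30) / 1685-198916024792415452430391 / 2233572680438125000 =-326149.08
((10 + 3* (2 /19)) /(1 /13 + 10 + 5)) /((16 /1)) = 13 /304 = 0.04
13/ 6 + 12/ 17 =293/ 102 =2.87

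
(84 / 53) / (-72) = -0.02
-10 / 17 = -0.59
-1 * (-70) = 70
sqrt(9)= 3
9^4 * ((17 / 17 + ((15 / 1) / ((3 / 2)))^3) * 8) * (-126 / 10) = -3310050744 / 5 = -662010148.80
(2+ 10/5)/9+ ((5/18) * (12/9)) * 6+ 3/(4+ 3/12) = 172/51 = 3.37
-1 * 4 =-4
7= 7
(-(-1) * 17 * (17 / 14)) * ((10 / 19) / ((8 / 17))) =24565 / 1064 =23.09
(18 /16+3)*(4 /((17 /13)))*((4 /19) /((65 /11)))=726 /1615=0.45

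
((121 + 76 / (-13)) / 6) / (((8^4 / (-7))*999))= -0.00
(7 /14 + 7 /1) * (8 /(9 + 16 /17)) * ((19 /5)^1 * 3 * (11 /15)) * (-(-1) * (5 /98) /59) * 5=106590 /488579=0.22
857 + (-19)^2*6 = 3023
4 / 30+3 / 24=31 / 120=0.26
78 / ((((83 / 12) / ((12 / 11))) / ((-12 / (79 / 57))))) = -7682688 / 72127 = -106.52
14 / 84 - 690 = -4139 / 6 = -689.83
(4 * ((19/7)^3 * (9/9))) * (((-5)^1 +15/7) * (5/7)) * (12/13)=-32923200/218491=-150.68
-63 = -63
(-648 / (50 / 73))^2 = 559417104 / 625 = 895067.37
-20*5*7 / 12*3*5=-875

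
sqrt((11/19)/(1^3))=sqrt(209)/19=0.76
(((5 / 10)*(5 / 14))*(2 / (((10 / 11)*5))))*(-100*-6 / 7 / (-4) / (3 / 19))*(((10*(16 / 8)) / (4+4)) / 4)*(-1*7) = 5225 / 112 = 46.65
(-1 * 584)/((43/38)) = -22192/43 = -516.09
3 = 3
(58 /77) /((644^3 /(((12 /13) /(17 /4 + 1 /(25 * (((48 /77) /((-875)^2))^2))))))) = 25056 /580744839526742048335177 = 0.00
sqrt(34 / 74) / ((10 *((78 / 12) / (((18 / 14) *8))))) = 72 *sqrt(629) / 16835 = 0.11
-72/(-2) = 36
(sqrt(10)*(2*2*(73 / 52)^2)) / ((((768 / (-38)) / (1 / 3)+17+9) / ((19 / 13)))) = -1923769*sqrt(10) / 5782504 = -1.05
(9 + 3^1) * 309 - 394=3314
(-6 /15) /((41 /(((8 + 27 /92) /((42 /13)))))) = -1417 /56580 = -0.03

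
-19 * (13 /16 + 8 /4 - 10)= 2185 /16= 136.56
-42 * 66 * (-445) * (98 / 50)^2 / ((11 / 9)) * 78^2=2948590230768 / 125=23588721846.14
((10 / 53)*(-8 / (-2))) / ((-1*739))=-40 / 39167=-0.00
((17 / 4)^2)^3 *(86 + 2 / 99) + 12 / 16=51388960433 / 101376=506914.46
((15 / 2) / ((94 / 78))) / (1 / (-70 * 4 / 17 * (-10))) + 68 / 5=4149332 / 3995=1038.63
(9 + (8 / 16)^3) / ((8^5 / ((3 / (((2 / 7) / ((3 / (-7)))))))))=-657 / 524288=-0.00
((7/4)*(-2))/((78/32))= -1.44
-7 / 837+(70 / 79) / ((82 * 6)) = -35581 / 5422086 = -0.01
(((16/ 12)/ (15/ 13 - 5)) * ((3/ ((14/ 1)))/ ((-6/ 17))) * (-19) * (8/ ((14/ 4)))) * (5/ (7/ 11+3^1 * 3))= -184756/ 38955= -4.74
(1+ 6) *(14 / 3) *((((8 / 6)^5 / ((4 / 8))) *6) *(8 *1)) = 3211264 / 243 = 13215.08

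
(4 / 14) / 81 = 2 / 567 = 0.00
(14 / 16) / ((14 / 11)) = 11 / 16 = 0.69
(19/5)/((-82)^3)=-19/2756840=-0.00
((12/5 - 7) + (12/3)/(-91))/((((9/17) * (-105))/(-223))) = -8010383/429975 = -18.63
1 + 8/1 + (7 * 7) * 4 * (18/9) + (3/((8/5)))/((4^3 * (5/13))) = 205351/512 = 401.08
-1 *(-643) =643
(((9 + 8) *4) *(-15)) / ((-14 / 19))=9690 / 7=1384.29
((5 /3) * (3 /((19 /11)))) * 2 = 110 /19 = 5.79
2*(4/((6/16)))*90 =1920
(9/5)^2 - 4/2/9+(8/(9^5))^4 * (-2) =917228316299961423631/303941636476423220025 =3.02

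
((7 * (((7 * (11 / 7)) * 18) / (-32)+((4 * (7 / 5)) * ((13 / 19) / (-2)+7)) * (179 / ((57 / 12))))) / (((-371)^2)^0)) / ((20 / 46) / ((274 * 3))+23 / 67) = 179104821975849 / 6288735520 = 28480.26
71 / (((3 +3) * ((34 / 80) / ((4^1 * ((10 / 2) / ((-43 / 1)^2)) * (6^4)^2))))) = 15900364800 / 31433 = 505849.42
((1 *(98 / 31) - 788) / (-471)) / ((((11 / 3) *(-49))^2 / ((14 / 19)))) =145980 / 3837906919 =0.00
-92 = -92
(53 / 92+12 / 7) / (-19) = -1475 / 12236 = -0.12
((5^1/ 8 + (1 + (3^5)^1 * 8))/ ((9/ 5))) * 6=77825/ 12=6485.42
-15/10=-3/2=-1.50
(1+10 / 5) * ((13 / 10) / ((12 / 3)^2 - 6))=39 / 100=0.39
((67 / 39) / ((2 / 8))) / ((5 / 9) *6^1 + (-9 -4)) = -268 / 377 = -0.71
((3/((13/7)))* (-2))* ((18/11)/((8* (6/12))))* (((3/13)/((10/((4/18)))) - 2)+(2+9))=-110628/9295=-11.90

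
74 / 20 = 37 / 10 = 3.70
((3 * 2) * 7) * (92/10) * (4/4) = 1932/5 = 386.40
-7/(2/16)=-56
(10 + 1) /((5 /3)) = 33 /5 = 6.60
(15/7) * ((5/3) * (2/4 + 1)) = 75/14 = 5.36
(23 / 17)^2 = 529 / 289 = 1.83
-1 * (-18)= 18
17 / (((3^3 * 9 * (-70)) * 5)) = -17 / 85050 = -0.00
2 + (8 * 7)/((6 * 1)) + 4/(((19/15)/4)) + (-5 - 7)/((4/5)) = 511/57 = 8.96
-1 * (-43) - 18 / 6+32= 72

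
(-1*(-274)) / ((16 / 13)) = 1781 / 8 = 222.62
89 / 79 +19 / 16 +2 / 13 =40553 / 16432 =2.47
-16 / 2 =-8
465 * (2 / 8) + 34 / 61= 28501 / 244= 116.81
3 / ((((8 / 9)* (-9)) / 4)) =-3 / 2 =-1.50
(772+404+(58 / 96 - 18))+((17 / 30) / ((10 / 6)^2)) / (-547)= 3802537651 / 3282000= 1158.60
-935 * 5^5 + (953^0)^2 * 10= -2921865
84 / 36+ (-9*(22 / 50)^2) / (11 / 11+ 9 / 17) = 58211 / 48750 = 1.19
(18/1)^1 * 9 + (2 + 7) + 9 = 180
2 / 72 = 1 / 36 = 0.03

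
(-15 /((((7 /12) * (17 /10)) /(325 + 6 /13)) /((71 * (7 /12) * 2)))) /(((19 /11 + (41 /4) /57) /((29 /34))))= -3277314829800 /17969731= -182379.74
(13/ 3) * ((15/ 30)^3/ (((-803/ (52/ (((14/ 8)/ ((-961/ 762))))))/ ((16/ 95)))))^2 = 519417763072/ 124178264879667075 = 0.00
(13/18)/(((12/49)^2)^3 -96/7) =-0.05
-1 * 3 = -3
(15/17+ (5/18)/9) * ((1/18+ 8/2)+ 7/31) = 6008335/1536732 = 3.91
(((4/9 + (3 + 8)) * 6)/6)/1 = 103/9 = 11.44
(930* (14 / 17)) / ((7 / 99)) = 184140 / 17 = 10831.76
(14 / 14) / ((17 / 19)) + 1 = 2.12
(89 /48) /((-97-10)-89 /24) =-89 /5314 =-0.02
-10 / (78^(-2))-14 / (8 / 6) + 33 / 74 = -2251452 / 37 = -60850.05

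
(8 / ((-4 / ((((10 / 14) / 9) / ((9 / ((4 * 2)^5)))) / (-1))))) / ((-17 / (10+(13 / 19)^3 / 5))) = -7539851264 / 22037967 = -342.13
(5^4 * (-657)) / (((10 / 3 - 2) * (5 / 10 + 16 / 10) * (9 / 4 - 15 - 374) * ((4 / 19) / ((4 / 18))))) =4334375 / 10829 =400.26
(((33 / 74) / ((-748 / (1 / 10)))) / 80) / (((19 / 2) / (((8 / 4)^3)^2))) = -3 / 597550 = -0.00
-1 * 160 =-160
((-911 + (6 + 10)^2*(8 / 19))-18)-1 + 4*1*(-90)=-22462 / 19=-1182.21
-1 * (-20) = 20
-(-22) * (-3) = -66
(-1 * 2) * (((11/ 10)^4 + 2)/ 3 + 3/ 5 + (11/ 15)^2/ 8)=-163973/ 45000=-3.64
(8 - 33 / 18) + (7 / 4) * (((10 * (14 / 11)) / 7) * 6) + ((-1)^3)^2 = 1733 / 66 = 26.26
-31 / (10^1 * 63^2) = -31 / 39690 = -0.00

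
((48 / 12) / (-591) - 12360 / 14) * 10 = -36524080 / 4137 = -8828.64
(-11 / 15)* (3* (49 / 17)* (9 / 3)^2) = -4851 / 85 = -57.07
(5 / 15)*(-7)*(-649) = 1514.33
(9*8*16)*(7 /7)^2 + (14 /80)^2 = 1843249 /1600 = 1152.03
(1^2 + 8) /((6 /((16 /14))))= 12 /7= 1.71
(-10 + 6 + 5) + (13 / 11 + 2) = 46 / 11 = 4.18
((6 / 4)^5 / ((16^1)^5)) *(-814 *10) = -494505 / 8388608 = -0.06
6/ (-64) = -3/ 32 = -0.09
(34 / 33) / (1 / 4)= 136 / 33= 4.12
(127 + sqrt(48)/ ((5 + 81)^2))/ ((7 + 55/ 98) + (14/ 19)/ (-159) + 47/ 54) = 15.07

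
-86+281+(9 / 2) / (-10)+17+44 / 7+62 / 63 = 275713 / 1260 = 218.82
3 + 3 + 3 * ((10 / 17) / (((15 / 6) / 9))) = 12.35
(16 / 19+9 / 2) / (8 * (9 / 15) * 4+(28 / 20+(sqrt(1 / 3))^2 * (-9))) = 1015 / 3344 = 0.30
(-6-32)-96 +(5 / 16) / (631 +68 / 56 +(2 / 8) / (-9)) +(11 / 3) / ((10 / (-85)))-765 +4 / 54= -16002781445 / 17205588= -930.09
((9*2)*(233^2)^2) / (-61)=-53051319378 / 61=-869693760.30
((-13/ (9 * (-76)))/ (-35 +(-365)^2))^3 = 2197/ 756106831404716809536000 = 0.00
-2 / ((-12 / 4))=2 / 3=0.67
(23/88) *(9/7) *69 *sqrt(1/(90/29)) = 4761 *sqrt(290)/6160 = 13.16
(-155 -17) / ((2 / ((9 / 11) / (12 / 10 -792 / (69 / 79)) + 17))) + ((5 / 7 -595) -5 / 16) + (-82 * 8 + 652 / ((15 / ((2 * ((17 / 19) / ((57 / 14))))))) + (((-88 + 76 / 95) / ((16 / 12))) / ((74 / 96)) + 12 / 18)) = -7140117480905537 / 2570613634512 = -2777.59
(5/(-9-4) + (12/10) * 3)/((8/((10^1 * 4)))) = 209/13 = 16.08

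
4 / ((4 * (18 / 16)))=8 / 9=0.89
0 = 0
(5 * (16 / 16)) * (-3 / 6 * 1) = -5 / 2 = -2.50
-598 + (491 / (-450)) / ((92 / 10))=-2476211 / 4140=-598.12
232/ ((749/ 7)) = 232/ 107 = 2.17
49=49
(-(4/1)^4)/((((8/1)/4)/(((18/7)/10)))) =-1152/35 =-32.91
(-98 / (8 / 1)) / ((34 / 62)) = -22.34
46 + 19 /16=755 /16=47.19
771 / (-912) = -257 / 304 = -0.85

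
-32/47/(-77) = 32/3619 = 0.01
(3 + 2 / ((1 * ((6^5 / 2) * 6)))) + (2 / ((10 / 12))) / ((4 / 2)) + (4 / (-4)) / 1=186629 / 58320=3.20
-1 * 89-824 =-913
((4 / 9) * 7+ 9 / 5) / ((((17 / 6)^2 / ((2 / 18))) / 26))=1352 / 765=1.77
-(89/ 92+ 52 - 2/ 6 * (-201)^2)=1234091/ 92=13414.03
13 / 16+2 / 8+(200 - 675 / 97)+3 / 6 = 302025 / 1552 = 194.60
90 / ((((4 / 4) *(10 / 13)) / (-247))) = -28899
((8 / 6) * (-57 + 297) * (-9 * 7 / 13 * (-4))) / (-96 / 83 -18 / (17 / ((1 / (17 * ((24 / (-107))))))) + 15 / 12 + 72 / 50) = 96715584000 / 28237157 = 3425.12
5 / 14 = 0.36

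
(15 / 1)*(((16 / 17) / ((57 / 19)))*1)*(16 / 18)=640 / 153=4.18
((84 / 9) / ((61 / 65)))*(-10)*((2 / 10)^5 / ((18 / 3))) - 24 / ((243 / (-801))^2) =-483190828 / 1852875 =-260.78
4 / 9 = 0.44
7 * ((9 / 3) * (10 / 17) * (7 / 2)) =735 / 17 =43.24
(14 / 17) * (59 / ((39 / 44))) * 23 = 835912 / 663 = 1260.80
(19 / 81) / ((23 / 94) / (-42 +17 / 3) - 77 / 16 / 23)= -35820016 / 32980527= -1.09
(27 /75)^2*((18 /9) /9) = 18 /625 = 0.03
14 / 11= 1.27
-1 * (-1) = 1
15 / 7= 2.14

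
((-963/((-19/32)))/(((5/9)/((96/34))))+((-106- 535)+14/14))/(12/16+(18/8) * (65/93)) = 47580784/14535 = 3273.53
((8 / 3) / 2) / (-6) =-0.22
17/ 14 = 1.21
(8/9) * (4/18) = 16/81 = 0.20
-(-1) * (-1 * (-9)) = 9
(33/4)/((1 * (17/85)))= 165/4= 41.25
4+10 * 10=104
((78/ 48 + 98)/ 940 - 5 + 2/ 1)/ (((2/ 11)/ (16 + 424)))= -2633323/ 376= -7003.52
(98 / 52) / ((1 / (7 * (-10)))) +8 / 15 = -25621 / 195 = -131.39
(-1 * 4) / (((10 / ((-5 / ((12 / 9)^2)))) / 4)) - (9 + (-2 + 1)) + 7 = 7 / 2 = 3.50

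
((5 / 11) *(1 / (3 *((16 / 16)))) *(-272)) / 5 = -272 / 33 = -8.24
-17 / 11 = -1.55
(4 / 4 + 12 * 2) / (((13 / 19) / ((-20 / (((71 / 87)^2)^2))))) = -544252729500 / 330351853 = -1647.49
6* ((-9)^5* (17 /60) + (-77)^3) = -28395813 /10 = -2839581.30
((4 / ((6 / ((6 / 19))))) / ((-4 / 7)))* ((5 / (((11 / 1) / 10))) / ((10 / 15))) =-2.51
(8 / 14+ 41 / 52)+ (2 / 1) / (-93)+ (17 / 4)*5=382331 / 16926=22.59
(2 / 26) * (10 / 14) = 0.05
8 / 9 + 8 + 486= 4454 / 9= 494.89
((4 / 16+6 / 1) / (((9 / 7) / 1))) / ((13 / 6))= 175 / 78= 2.24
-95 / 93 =-1.02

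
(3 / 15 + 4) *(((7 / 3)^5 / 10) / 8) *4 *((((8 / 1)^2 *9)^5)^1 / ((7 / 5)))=3288952542855168 / 5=657790508571033.60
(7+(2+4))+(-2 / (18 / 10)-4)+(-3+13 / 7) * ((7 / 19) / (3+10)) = 17465 / 2223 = 7.86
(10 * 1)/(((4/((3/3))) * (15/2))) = 1/3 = 0.33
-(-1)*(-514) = -514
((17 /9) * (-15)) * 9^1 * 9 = -2295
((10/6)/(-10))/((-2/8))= 2/3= 0.67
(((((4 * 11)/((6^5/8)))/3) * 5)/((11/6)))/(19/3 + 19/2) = 4/1539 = 0.00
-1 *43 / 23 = -1.87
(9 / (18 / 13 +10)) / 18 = 13 / 296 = 0.04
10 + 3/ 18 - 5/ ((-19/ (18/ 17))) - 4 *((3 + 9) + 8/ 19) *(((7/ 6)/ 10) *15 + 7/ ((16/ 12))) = -337.34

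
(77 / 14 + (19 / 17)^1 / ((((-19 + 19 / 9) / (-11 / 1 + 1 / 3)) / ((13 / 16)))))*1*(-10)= -2065 / 34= -60.74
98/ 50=49/ 25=1.96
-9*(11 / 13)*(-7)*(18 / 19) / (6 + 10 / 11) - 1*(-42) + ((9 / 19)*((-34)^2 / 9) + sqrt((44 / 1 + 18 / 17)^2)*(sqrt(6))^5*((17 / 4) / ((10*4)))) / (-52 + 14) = 447791 / 9386 - 3447*sqrt(6) / 760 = 36.60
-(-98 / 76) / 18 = 49 / 684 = 0.07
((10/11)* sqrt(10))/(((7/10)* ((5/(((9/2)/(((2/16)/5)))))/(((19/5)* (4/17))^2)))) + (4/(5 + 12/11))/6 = 22/201 + 831744* sqrt(10)/22253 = 118.30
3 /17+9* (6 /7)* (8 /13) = 7617 /1547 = 4.92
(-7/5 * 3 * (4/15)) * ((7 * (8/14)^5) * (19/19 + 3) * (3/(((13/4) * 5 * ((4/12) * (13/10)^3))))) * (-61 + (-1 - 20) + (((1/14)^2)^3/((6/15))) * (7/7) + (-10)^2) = -9992477528064/1152539369527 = -8.67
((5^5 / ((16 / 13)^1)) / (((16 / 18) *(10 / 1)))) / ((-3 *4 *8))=-24375 / 8192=-2.98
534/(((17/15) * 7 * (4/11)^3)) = 5330655/3808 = 1399.86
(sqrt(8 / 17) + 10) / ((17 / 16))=32 * sqrt(34) / 289 + 160 / 17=10.06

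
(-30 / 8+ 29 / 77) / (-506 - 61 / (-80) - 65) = 20780 / 3512663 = 0.01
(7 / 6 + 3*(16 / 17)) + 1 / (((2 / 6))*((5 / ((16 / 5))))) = 15071 / 2550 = 5.91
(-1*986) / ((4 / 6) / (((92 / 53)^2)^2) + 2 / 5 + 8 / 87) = -5121135074560 / 2936508139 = -1743.95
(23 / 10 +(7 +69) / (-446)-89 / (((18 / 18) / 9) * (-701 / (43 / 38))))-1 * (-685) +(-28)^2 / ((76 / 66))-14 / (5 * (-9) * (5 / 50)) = 183426488407 / 133656165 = 1372.38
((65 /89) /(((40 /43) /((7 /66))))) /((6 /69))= 89999 /93984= 0.96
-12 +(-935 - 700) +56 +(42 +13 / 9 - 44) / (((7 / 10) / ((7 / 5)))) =-1592.11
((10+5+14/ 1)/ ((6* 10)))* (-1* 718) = -347.03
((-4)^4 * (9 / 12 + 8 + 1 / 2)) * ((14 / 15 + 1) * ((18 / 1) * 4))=1648128 / 5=329625.60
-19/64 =-0.30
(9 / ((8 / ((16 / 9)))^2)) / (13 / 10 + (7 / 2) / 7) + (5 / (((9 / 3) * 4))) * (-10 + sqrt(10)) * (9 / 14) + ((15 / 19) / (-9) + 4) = 15 * sqrt(10) / 56 + 63803 / 43092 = 2.33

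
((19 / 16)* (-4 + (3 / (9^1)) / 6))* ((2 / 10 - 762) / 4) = 5138341 / 5760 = 892.07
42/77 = 6/11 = 0.55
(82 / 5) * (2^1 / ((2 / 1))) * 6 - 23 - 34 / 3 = 961 / 15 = 64.07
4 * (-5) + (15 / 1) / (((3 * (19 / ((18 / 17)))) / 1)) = -6370 / 323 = -19.72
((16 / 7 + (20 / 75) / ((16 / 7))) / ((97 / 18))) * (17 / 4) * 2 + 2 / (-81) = 4141019 / 1099980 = 3.76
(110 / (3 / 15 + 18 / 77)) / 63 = 6050 / 1503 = 4.03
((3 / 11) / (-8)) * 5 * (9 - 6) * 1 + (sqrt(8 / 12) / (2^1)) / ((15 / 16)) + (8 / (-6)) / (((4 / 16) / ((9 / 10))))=-2337 / 440 + 8 * sqrt(6) / 45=-4.88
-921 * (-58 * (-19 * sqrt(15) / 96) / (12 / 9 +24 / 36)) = -169157 * sqrt(15) / 32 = -20473.20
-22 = -22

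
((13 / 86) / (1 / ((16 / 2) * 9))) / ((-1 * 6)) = -78 / 43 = -1.81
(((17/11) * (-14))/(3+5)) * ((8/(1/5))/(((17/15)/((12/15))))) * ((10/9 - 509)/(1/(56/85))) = 25551.97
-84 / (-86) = 42 / 43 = 0.98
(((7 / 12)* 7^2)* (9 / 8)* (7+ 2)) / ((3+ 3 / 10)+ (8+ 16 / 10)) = 15435 / 688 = 22.43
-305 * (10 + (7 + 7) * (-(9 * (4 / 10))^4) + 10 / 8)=356882391 / 500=713764.78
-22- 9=-31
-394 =-394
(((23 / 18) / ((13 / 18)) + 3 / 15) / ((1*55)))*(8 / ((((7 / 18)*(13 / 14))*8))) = 4608 / 46475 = 0.10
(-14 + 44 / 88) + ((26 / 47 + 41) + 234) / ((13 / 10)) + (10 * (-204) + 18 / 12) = -1124262 / 611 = -1840.04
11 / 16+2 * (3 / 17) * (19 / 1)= 2011 / 272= 7.39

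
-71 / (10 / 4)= -142 / 5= -28.40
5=5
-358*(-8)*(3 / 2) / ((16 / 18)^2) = 43497 / 8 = 5437.12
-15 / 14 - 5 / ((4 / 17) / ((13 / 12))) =-8095 / 336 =-24.09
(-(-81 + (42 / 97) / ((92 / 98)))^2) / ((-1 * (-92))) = -8071405281 / 114479303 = -70.51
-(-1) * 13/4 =13/4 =3.25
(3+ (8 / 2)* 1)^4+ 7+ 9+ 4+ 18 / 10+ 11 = 12169 / 5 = 2433.80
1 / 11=0.09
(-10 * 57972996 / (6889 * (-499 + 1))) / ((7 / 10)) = 966216600 / 4002509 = 241.40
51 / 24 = 17 / 8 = 2.12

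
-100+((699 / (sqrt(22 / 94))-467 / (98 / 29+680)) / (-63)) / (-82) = -10237992343 / 102379788+233 * sqrt(517) / 18942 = -99.72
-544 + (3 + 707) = 166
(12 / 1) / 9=1.33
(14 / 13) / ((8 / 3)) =21 / 52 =0.40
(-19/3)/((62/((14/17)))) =-133/1581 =-0.08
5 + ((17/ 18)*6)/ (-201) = 2998/ 603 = 4.97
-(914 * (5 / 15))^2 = -835396 / 9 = -92821.78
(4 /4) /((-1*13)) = -1 /13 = -0.08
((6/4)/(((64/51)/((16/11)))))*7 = 1071/88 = 12.17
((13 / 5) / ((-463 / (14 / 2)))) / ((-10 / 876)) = 39858 / 11575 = 3.44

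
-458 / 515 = -0.89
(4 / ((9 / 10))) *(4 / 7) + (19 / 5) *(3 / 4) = 6791 / 1260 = 5.39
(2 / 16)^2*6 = 3 / 32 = 0.09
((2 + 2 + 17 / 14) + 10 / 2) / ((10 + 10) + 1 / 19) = 0.51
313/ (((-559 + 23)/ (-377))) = 220.15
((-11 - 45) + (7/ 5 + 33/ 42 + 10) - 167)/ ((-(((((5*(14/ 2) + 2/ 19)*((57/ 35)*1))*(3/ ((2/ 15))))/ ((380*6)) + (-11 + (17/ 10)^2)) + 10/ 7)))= -3738440/ 108479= -34.46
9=9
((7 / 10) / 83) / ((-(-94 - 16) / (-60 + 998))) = 3283 / 45650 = 0.07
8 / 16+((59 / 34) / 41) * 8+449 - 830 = -529945 / 1394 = -380.16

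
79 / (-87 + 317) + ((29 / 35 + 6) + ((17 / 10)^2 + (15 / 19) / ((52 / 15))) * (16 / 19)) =370136659 / 37778650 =9.80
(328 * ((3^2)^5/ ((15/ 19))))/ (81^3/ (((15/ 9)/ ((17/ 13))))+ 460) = 1594637928/ 27133391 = 58.77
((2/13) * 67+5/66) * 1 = 8909/858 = 10.38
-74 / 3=-24.67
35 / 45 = 7 / 9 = 0.78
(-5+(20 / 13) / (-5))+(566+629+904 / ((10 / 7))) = 118462 / 65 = 1822.49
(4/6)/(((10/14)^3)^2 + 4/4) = 117649/199911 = 0.59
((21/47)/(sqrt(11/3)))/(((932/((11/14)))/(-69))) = -207 * sqrt(33)/87608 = -0.01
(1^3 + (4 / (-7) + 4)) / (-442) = -31 / 3094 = -0.01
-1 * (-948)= 948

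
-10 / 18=-5 / 9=-0.56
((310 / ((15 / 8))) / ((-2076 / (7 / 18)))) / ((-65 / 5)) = 434 / 182169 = 0.00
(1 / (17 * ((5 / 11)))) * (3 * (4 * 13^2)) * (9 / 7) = 200772 / 595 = 337.43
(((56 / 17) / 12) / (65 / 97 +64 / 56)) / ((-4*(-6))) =4753 / 753372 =0.01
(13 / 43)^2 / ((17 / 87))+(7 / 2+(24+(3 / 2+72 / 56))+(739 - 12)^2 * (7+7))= 1628105468303 / 220031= 7399436.75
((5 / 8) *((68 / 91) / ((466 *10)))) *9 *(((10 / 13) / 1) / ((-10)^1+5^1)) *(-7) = 153 / 157508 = 0.00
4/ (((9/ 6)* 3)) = 8/ 9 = 0.89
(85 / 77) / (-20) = -17 / 308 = -0.06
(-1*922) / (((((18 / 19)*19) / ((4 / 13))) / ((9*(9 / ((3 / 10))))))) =-55320 / 13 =-4255.38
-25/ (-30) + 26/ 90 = 101/ 90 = 1.12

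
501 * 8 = 4008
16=16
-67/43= -1.56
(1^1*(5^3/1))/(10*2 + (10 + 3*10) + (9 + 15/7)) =875/498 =1.76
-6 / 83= -0.07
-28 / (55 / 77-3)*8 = 98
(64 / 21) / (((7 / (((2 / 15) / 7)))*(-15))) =-128 / 231525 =-0.00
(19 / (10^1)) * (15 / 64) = 57 / 128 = 0.45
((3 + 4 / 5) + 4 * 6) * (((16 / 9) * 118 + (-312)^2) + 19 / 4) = 488182873 / 180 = 2712127.07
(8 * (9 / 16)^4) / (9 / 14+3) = 15309 / 69632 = 0.22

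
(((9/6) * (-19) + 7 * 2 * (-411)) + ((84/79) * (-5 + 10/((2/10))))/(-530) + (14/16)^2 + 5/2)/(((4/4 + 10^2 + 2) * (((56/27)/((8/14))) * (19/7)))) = -41814199863/7341787264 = -5.70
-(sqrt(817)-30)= 30-sqrt(817)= 1.42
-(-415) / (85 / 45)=219.71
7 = 7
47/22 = 2.14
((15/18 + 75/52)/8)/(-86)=-355/107328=-0.00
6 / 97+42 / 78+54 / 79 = 127897 / 99619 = 1.28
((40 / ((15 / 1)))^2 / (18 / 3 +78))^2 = 256 / 35721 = 0.01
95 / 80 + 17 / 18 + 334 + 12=348.13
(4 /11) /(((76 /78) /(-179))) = -13962 /209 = -66.80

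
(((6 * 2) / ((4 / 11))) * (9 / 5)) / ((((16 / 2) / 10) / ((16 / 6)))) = 198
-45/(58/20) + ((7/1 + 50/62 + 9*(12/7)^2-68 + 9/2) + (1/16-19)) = -44896293/704816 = -63.70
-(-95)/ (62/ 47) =4465/ 62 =72.02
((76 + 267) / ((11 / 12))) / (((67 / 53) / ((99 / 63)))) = 31164 / 67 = 465.13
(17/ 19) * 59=52.79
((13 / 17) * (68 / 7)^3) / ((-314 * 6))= -60112 / 161553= -0.37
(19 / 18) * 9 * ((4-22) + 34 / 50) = -8227 / 50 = -164.54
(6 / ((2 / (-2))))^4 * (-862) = -1117152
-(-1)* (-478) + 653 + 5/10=175.50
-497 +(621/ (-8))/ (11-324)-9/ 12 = -1245745/ 2504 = -497.50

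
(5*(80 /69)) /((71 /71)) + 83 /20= 13727 /1380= 9.95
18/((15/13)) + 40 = 278/5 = 55.60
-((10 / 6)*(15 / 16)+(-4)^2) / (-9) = 281 / 144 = 1.95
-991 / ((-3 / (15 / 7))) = 707.86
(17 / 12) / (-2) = -17 / 24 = -0.71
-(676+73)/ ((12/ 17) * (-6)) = 12733/ 72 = 176.85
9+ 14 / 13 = 10.08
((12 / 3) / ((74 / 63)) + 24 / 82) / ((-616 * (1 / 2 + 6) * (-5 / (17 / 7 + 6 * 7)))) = 15861 / 1932658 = 0.01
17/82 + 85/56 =1.73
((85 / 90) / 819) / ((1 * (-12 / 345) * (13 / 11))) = -0.03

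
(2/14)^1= 1/7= 0.14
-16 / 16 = -1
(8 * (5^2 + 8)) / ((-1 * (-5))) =264 / 5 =52.80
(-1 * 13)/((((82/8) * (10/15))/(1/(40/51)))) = -1989/820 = -2.43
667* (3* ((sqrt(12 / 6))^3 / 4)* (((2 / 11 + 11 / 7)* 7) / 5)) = 54027* sqrt(2) / 22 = 3472.99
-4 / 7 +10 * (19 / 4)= 657 / 14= 46.93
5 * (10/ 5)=10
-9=-9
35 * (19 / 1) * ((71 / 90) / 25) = 9443 / 450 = 20.98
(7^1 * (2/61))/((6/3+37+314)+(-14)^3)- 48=-7000862/145851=-48.00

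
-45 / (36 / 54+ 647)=-135 / 1943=-0.07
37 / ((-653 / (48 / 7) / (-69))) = 122544 / 4571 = 26.81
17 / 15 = 1.13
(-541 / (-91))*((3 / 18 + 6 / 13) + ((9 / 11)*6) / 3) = 1051163 / 78078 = 13.46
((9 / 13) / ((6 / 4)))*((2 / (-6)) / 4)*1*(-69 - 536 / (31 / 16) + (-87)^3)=10212154 / 403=25340.33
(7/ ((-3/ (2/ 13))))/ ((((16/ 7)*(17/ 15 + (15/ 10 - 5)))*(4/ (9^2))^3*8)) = 130203045/ 1890304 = 68.88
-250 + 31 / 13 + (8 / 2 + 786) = 7051 / 13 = 542.38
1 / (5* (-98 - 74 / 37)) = -1 / 500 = -0.00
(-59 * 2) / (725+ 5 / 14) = -1652 / 10155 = -0.16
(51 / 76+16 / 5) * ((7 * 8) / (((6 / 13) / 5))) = 133861 / 57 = 2348.44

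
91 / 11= 8.27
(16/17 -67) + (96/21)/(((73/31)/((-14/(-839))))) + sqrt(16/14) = -68746653/1041199 + 2 *sqrt(14)/7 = -64.96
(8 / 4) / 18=1 / 9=0.11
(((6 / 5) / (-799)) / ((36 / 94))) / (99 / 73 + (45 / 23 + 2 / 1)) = -1679 / 2274600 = -0.00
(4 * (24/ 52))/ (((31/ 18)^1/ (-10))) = -4320/ 403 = -10.72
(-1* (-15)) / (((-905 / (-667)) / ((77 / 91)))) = 22011 / 2353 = 9.35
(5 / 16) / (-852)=-5 / 13632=-0.00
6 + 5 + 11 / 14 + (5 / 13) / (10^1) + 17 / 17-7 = 5.82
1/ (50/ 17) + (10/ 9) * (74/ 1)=37153/ 450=82.56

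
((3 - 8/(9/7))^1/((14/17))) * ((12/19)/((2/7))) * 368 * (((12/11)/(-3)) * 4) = 2902784/627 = 4629.64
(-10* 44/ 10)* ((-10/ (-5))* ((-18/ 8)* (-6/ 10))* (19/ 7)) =-11286/ 35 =-322.46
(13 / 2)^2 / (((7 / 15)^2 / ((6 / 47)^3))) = 2053350 / 5087327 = 0.40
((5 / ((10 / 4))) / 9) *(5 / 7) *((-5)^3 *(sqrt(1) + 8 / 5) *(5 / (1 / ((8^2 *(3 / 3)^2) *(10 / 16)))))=-650000 / 63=-10317.46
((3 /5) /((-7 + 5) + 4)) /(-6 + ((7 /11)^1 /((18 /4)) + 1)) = -297 /4810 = -0.06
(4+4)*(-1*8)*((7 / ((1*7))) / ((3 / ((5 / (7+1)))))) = -40 / 3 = -13.33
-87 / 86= -1.01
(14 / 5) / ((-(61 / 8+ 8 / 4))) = -16 / 55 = -0.29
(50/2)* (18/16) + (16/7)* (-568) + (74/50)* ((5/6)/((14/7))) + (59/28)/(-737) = -785951099/619080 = -1269.55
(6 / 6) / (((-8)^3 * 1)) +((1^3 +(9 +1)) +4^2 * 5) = 46591 / 512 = 91.00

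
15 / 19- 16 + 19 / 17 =-14.09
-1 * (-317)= 317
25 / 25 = 1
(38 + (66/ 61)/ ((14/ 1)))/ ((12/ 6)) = 16259/ 854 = 19.04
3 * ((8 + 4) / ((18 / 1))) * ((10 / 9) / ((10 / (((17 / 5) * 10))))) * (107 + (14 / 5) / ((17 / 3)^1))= 36548 / 45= 812.18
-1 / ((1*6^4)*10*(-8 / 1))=1 / 103680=0.00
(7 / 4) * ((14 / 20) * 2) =49 / 20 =2.45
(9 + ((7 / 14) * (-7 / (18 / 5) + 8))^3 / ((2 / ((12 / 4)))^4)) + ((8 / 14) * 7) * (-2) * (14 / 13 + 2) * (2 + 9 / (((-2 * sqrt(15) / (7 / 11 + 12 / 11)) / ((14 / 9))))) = 8512 * sqrt(15) / 429 + 12015409 / 119808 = 177.13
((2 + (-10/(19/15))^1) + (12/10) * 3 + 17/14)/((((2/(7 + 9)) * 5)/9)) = -51732/3325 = -15.56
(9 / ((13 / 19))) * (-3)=-513 / 13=-39.46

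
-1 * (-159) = 159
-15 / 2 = -7.50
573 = 573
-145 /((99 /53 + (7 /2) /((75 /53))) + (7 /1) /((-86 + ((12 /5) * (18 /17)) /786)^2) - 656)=528505883601229500 /2375206752236620381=0.22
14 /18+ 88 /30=167 /45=3.71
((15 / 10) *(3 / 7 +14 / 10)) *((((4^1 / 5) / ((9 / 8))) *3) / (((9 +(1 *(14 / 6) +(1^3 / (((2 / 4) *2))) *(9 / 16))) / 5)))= 49152 / 19985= 2.46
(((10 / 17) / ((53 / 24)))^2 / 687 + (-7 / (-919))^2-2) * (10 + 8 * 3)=-627973115774234 / 9235643608157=-67.99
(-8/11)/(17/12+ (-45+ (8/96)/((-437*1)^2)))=3055504/183107441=0.02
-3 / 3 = -1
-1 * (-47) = 47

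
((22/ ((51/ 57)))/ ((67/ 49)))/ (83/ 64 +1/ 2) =1310848/ 130985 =10.01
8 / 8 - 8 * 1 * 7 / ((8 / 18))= -125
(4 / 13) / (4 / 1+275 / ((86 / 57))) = 344 / 208247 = 0.00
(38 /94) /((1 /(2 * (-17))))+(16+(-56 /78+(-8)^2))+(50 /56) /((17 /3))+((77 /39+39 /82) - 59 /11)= 24704497663 /393501108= 62.78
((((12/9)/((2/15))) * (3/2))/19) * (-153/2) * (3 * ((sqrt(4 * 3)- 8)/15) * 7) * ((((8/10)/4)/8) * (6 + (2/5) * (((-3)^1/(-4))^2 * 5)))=9639/80- 9639 * sqrt(3)/320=68.31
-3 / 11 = -0.27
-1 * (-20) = 20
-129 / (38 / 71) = -9159 / 38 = -241.03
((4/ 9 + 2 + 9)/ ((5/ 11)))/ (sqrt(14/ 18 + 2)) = 1133/ 75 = 15.11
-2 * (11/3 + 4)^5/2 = -6436343/243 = -26487.01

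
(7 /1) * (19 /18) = 133 /18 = 7.39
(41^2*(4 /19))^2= 45212176 /361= 125241.48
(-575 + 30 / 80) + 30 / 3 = -564.62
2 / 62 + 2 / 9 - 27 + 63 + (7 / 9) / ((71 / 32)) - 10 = 175673 / 6603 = 26.61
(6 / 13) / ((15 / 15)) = 6 / 13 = 0.46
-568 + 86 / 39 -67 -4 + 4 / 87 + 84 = -625159 / 1131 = -552.75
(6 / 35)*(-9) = -54 / 35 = -1.54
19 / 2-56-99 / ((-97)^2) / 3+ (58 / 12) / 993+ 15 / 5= -1219241255 / 28029411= -43.50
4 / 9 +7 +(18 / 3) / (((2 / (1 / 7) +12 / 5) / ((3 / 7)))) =19634 / 2583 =7.60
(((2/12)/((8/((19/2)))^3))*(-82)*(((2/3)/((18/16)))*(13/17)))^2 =13365217287409/124264710144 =107.55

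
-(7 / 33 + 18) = -601 / 33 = -18.21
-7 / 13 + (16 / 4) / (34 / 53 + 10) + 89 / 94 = 2875 / 3666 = 0.78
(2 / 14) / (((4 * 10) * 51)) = 1 / 14280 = 0.00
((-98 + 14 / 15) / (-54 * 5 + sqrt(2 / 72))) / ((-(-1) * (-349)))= -2912 / 2825155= -0.00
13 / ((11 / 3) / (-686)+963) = 0.01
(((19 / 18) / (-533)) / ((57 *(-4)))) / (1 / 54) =1 / 2132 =0.00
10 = 10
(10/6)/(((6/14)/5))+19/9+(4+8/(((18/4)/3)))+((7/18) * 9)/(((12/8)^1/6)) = 404/9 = 44.89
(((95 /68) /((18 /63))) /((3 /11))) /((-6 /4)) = -7315 /612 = -11.95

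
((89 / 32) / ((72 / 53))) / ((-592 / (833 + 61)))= -702833 / 227328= -3.09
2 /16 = 1 /8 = 0.12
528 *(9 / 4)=1188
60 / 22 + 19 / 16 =689 / 176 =3.91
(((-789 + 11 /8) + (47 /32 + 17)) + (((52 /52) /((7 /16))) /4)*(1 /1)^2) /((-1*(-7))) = -172163 /1568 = -109.80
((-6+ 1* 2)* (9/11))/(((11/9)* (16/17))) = -1377/484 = -2.85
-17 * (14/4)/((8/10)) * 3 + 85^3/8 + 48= 153181/2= 76590.50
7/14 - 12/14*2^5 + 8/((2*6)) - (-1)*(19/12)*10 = -73/7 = -10.43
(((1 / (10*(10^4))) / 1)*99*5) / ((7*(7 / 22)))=1089 / 490000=0.00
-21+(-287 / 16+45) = 97 / 16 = 6.06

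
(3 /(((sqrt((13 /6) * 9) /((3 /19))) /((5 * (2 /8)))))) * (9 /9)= 15 * sqrt(78) /988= 0.13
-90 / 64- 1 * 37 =-1229 / 32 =-38.41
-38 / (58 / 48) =-912 / 29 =-31.45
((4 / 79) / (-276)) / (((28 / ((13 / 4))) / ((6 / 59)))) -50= -300168413 / 6003368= -50.00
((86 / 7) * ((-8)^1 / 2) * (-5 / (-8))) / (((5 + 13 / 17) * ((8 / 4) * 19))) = -3655 / 26068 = -0.14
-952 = -952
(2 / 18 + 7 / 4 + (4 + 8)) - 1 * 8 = 5.86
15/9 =5/3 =1.67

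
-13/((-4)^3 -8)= 13/72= 0.18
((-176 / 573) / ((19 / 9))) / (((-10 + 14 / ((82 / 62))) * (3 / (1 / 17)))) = -902 / 185079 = -0.00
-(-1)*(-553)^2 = 305809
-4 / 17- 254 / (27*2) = -2267 / 459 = -4.94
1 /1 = 1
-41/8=-5.12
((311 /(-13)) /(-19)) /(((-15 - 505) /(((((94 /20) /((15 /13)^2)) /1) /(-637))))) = 0.00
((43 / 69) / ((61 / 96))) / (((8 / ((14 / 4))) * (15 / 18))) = 3612 / 7015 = 0.51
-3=-3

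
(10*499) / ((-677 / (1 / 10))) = -499 / 677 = -0.74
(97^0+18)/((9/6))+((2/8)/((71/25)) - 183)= -170.25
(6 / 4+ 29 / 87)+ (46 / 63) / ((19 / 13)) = 2.33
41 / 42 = 0.98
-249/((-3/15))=1245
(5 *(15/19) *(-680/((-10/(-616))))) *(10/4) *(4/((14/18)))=-40392000/19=-2125894.74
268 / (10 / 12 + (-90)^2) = 1608 / 48605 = 0.03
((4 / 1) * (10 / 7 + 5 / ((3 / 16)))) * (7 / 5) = 472 / 3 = 157.33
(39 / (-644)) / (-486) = 0.00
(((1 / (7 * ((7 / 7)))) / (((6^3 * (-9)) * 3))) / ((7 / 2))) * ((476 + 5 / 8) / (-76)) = 1271 / 28957824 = 0.00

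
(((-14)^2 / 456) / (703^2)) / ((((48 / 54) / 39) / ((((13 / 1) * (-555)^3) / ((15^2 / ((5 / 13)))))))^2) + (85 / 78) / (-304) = 827338221354010385 / 34240128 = 24162825014.97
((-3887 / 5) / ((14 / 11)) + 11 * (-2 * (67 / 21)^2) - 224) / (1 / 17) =-79374887 / 4410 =-17998.84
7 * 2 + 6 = 20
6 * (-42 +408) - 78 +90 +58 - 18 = 2248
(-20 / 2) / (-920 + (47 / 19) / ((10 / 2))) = 950 / 87353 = 0.01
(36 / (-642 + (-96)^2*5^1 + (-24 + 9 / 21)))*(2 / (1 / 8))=1344 / 105967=0.01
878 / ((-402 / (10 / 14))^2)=10975 / 3959298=0.00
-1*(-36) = 36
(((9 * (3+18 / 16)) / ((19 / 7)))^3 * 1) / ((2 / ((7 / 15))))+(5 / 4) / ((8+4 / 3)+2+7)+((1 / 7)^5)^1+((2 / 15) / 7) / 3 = 6978304202742563 / 11686545497088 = 597.12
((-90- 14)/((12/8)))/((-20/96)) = 1664/5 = 332.80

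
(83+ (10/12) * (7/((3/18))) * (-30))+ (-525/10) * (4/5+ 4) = -1219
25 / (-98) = -25 / 98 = -0.26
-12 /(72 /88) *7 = -308 /3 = -102.67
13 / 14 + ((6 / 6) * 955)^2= 12768363 / 14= 912025.93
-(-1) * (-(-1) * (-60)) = -60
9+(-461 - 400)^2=741330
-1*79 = -79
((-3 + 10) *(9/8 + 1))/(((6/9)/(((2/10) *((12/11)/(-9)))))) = -0.54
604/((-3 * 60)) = -151/45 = -3.36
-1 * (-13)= 13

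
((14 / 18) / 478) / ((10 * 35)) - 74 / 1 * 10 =-159173999 / 215100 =-740.00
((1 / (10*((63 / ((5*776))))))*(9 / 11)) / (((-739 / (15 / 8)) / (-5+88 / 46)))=103305 / 2617538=0.04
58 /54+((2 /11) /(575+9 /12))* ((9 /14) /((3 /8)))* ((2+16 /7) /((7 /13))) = 252998231 /234608913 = 1.08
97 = 97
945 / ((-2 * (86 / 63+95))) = -59535 / 12142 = -4.90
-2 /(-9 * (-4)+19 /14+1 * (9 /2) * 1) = -14 /293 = -0.05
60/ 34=30/ 17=1.76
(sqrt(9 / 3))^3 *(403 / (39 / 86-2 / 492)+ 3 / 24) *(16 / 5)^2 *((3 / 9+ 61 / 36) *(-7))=-69717213944 *sqrt(3) / 178275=-677345.43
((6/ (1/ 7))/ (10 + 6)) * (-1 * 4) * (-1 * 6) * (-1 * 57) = -3591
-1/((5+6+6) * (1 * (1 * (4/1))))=-1/68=-0.01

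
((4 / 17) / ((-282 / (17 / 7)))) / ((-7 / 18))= 12 / 2303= 0.01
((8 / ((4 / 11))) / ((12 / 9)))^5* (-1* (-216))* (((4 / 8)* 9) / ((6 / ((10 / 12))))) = 165102439.22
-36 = -36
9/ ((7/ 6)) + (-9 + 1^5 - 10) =-72/ 7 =-10.29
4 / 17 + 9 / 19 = 229 / 323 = 0.71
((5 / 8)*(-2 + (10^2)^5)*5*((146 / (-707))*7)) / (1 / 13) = -118624999976275 / 202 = -587252475130.07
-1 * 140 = -140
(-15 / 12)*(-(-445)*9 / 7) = -715.18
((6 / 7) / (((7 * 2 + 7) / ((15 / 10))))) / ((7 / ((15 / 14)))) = 0.01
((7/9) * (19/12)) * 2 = 133/54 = 2.46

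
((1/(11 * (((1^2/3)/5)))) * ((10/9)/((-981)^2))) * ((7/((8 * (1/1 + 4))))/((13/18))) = 35/91745082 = 0.00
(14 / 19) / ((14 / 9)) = 9 / 19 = 0.47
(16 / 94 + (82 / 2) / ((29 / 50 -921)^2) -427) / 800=-42487837881401 / 79634259781600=-0.53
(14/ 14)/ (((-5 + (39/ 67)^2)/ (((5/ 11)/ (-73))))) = 22445/ 16801972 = 0.00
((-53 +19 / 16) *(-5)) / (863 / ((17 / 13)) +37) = 70465 / 189568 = 0.37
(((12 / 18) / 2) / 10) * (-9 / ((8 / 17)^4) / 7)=-250563 / 286720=-0.87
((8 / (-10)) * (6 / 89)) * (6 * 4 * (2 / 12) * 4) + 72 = 31656 / 445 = 71.14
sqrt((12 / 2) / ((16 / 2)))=sqrt(3) / 2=0.87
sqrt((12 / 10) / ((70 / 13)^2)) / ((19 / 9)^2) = 1053 * sqrt(30) / 126350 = 0.05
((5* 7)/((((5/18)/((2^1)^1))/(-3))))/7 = -108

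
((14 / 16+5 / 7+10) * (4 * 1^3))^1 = 46.36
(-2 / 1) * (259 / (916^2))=-259 / 419528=-0.00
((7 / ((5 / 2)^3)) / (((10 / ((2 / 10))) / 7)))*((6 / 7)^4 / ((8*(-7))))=-648 / 1071875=-0.00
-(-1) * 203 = 203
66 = 66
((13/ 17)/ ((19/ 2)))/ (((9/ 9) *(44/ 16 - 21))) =-104/ 23579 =-0.00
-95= -95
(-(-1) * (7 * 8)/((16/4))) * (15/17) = 210/17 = 12.35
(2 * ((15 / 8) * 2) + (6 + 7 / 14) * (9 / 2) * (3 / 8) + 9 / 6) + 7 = 863 / 32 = 26.97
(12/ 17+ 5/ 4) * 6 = 399/ 34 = 11.74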